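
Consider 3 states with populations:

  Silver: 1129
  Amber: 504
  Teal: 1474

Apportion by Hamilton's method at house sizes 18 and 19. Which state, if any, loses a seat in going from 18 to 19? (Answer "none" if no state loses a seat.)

none

At 18 seats: Silver 7, Amber 3, Teal 8.
At 19 seats: Silver 7, Amber 3, Teal 9.
No state's allocation decreased.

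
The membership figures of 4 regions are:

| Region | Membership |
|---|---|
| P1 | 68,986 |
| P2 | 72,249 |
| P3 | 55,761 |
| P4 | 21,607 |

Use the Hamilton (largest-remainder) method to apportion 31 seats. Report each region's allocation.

P1: 10; P2: 10; P3: 8; P4: 3

Standard divisor: 218603 ÷ 31 ≈ 7051.71.
Standard quotas: P1 9.7829, P2 10.2456, P3 7.9074, P4 3.0641.
Lower quotas: P1 9, P2 10, P3 7, P4 3 (sum 29, leaving 2 seats).
Remainders in descending order: P3 0.9074, P1 0.7829, P2 0.2456, P4 0.0641.
Largest remainders: P3, P1 receive the extra seats.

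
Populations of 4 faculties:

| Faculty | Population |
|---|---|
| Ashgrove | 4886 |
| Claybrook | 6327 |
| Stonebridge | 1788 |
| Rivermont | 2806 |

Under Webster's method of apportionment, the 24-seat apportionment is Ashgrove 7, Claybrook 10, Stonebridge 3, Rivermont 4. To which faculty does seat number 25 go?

Ashgrove

Priority for the next seat is population ÷ (current seats + 0.5).
Priorities: Ashgrove 651.467, Claybrook 602.571, Stonebridge 510.857, Rivermont 623.556.
Highest priority: Ashgrove.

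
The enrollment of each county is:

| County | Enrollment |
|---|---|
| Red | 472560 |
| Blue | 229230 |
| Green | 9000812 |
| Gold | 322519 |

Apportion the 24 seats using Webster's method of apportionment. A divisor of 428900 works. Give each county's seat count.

Red 1; Blue 1; Green 21; Gold 1

With modified divisor 428900: modified quotas Red 1.102, Blue 0.534, Green 20.986, Gold 0.752.
Rounding to the nearest integer: Red 1, Blue 1, Green 21, Gold 1 (total 24).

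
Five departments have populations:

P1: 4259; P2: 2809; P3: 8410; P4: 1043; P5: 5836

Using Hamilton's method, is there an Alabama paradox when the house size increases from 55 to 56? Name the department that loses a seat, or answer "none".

P4

At 55 seats: P1 10, P2 7, P3 21, P4 3, P5 14.
At 56 seats: P1 11, P2 7, P3 21, P4 2, P5 15.
P4 drops from 3 to 2.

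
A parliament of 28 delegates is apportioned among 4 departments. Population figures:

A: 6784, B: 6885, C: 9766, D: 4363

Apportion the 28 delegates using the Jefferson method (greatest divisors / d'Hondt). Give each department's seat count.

Standard divisor 27798/28 ≈ 992.786; standard quotas: A 6.833, B 6.935, C 9.837, D 4.395.
Rounding down gives 6, 6, 9, 4 = 25 seats, so the divisor must be adjusted.
With modified divisor 900: modified quotas A 7.538, B 7.650, C 10.851, D 4.848.
Rounding down: A 7, B 7, C 10, D 4 (total 28).

A 7, B 7, C 10, D 4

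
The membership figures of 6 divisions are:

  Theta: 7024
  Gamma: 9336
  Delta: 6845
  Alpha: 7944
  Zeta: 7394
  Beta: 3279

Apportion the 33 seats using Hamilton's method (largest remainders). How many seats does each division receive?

The standard divisor is 41822/33 ≈ 1267.333.
Standard quotas: Theta 5.5423, Gamma 7.3666, Delta 5.4011, Alpha 6.2683, Zeta 5.8343, Beta 2.5873.
Lower quotas: Theta 5, Gamma 7, Delta 5, Alpha 6, Zeta 5, Beta 2 (sum 30, leaving 3 seats).
Remainders in descending order: Zeta 0.8343, Beta 0.5873, Theta 0.5423, Delta 0.4011, Gamma 0.3666, Alpha 0.2683.
The surplus seats go to Zeta, Beta, Theta.

Theta: 6; Gamma: 7; Delta: 5; Alpha: 6; Zeta: 6; Beta: 3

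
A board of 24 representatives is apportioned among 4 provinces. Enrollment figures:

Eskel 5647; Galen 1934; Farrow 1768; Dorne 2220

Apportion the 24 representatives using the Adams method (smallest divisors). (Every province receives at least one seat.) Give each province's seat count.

Eskel 11, Galen 4, Farrow 4, Dorne 5

Standard divisor 11569/24 ≈ 482.042; standard quotas: Eskel 11.715, Galen 4.012, Farrow 3.668, Dorne 4.605.
Rounding up gives 12, 5, 4, 5 = 26 seats, so the divisor must be adjusted.
With modified divisor 530: modified quotas Eskel 10.655, Galen 3.649, Farrow 3.336, Dorne 4.189.
Rounding up: Eskel 11, Galen 4, Farrow 4, Dorne 5 (total 24).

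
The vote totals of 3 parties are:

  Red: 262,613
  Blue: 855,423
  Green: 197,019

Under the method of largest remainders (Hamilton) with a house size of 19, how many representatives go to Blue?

12

Total 1315055; standard divisor 1315055/19 ≈ 69213.421.
Standard quotas: Red 3.7942, Blue 12.3592, Green 2.8465.
Lower quotas: Red 3, Blue 12, Green 2 (sum 17, leaving 2 seats).
Remainders in descending order: Green 0.8465, Red 0.7942, Blue 0.3592.
The surplus seats go to Green, Red.
Blue receives 12.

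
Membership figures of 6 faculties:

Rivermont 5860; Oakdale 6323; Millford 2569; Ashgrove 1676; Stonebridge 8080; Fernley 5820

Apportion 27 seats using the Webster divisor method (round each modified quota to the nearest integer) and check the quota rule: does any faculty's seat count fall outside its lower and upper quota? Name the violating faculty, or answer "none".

Standard quotas: Rivermont 5.217, Oakdale 5.629, Millford 2.287, Ashgrove 1.492, Stonebridge 7.193, Fernley 5.181.
Webster allocation: Rivermont 5, Oakdale 6, Millford 2, Ashgrove 2, Stonebridge 7, Fernley 5.
Every allocation lies between the lower and upper quota.

none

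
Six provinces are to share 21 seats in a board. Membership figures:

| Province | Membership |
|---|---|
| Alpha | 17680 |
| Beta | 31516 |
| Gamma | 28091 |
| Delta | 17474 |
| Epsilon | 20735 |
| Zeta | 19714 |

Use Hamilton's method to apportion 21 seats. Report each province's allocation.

Alpha 3, Beta 5, Gamma 4, Delta 3, Epsilon 3, Zeta 3

Standard divisor: 135210 ÷ 21 ≈ 6438.571.
Standard quotas: Alpha 2.7460, Beta 4.8949, Gamma 4.3629, Delta 2.7140, Epsilon 3.2204, Zeta 3.0619.
Lower quotas: Alpha 2, Beta 4, Gamma 4, Delta 2, Epsilon 3, Zeta 3 (sum 18, leaving 3 seats).
Remainders in descending order: Beta 0.8949, Alpha 0.7460, Delta 0.7140, Gamma 0.3629, Epsilon 0.2204, Zeta 0.0619.
Largest remainders: Beta, Alpha, Delta receive the extra seats.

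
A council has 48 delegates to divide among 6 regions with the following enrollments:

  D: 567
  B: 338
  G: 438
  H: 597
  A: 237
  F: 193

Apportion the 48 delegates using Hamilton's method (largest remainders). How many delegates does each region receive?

The standard divisor is 2370/48 ≈ 49.375.
Standard quotas: D 11.484, B 6.846, G 8.871, H 12.091, A 4.800, F 3.909.
Lower quotas: D 11, B 6, G 8, H 12, A 4, F 3 (sum 44, leaving 4 seats).
Remainders in descending order: F 0.909, G 0.871, B 0.846, A 0.800, D 0.484, H 0.091.
Largest remainders: F, G, B, A receive the extra seats.

D=11, B=7, G=9, H=12, A=5, F=4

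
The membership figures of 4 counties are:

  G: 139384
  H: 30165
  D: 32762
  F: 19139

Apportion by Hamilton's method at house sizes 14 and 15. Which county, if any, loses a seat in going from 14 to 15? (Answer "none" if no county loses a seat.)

none

At 14 seats: G 9, H 2, D 2, F 1.
At 15 seats: G 10, H 2, D 2, F 1.
No county's allocation decreased.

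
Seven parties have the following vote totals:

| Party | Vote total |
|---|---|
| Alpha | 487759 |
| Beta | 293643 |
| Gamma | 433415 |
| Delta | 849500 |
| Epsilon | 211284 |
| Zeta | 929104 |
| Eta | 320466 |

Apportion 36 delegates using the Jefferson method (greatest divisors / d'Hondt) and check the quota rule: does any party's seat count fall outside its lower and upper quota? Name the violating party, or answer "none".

none

Standard quotas: Alpha 4.981, Beta 2.999, Gamma 4.426, Delta 8.675, Epsilon 2.158, Zeta 9.488, Eta 3.273.
Jefferson allocation: Alpha 5, Beta 3, Gamma 4, Delta 9, Epsilon 2, Zeta 10, Eta 3.
Every allocation lies between the lower and upper quota.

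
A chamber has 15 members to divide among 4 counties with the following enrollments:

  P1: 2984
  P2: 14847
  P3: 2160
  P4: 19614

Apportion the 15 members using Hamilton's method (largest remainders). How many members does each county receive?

Total 39605; standard divisor 39605/15 ≈ 2640.333.
Standard quotas: P1 1.1302, P2 5.6232, P3 0.8181, P4 7.4286.
Lower quotas: P1 1, P2 5, P3 0, P4 7 (sum 13, leaving 2 seats).
Remainders in descending order: P3 0.8181, P2 0.6232, P4 0.4286, P1 0.1302.
Largest remainders: P3, P2 receive the extra seats.

P1=1; P2=6; P3=1; P4=7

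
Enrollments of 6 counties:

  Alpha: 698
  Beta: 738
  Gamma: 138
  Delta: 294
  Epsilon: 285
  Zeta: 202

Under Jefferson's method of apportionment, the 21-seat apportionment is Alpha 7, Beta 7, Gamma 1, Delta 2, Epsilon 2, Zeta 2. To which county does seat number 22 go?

Delta

Priority for the next seat is population ÷ (current seats + 1).
Priorities: Alpha 87.250, Beta 92.250, Gamma 69.000, Delta 98.000, Epsilon 95.000, Zeta 67.333.
Highest priority: Delta.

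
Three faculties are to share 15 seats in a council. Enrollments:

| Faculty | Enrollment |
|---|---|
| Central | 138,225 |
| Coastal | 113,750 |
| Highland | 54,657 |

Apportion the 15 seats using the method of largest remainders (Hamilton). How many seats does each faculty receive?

Central=7; Coastal=5; Highland=3

The standard divisor is 306632/15 ≈ 20442.133.
Standard quotas: Central 6.7618, Coastal 5.5645, Highland 2.6737.
Lower quotas: Central 6, Coastal 5, Highland 2 (sum 13, leaving 2 seats).
Remainders in descending order: Central 0.7618, Highland 0.6737, Coastal 0.5645.
The surplus seats go to Central, Highland.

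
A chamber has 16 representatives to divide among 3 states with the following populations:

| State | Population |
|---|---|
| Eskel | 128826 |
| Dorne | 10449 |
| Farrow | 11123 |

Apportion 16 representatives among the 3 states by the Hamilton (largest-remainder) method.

The standard divisor is 150398/16 ≈ 9399.875.
Standard quotas: Eskel 13.7051, Dorne 1.1116, Farrow 1.1833.
Lower quotas: Eskel 13, Dorne 1, Farrow 1 (sum 15, leaving 1 seat).
Remainders in descending order: Eskel 0.7051, Farrow 0.1833, Dorne 0.1116.
The surplus seat goes to Eskel.

Eskel=14, Dorne=1, Farrow=1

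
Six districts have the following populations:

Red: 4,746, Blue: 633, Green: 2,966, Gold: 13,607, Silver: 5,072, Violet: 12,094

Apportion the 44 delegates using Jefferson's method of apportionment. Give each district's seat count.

Red=5, Blue=0, Green=3, Gold=16, Silver=6, Violet=14

Standard divisor 39118/44 ≈ 889.045; standard quotas: Red 5.338, Blue 0.712, Green 3.336, Gold 15.305, Silver 5.705, Violet 13.603.
Rounding down gives 5, 0, 3, 15, 5, 13 = 41 seats, so the divisor must be adjusted.
With modified divisor 830: modified quotas Red 5.718, Blue 0.763, Green 3.573, Gold 16.394, Silver 6.111, Violet 14.571.
Rounding down: Red 5, Blue 0, Green 3, Gold 16, Silver 6, Violet 14 (total 44).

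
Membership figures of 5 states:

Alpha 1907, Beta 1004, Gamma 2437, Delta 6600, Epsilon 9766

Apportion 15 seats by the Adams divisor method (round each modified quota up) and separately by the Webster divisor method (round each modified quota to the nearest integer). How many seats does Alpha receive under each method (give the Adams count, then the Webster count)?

Adams: Alpha 2, Beta 1, Gamma 2, Delta 4, Epsilon 6.
Webster: Alpha 1, Beta 1, Gamma 2, Delta 4, Epsilon 7.
Alpha gets 2 under Adams and 1 under Webster.

2 and 1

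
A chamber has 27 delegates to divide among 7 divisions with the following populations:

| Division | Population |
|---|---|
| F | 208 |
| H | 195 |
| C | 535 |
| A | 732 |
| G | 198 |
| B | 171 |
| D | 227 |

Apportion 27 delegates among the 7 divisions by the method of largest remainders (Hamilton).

Standard divisor: 2266 ÷ 27 ≈ 83.926.
Standard quotas: F 2.478, H 2.323, C 6.375, A 8.722, G 2.359, B 2.038, D 2.705.
Lower quotas: F 2, H 2, C 6, A 8, G 2, B 2, D 2 (sum 24, leaving 3 seats).
Remainders in descending order: A 0.722, D 0.705, F 0.478, C 0.375, G 0.359, H 0.323, B 0.038.
Largest remainders: A, D, F receive the extra seats.

F=3, H=2, C=6, A=9, G=2, B=2, D=3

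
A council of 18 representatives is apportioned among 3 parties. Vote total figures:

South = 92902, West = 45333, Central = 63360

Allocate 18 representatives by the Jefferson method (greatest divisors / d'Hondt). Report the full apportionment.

Standard divisor 201595/18 ≈ 11199.722; standard quotas: South 8.295, West 4.048, Central 5.657.
Rounding down gives 8, 4, 5 = 17 seats, so the divisor must be adjusted.
With modified divisor 10400: modified quotas South 8.933, West 4.359, Central 6.092.
Rounding down: South 8, West 4, Central 6 (total 18).

South 8, West 4, Central 6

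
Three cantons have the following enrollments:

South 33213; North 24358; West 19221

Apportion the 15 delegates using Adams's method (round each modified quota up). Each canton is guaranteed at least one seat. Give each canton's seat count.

South 6; North 5; West 4

Standard divisor 76792/15 ≈ 5119.467; standard quotas: South 6.488, North 4.758, West 3.754.
Rounding up gives 7, 5, 4 = 16 seats, so the divisor must be adjusted.
With modified divisor 5800: modified quotas South 5.726, North 4.200, West 3.314.
Rounding up: South 6, North 5, West 4 (total 15).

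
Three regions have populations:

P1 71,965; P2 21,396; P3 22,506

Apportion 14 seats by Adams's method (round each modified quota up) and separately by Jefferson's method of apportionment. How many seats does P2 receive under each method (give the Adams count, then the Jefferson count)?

Adams: P1 8, P2 3, P3 3.
Jefferson: P1 9, P2 2, P3 3.
P2 gets 3 under Adams and 2 under Jefferson.

3 and 2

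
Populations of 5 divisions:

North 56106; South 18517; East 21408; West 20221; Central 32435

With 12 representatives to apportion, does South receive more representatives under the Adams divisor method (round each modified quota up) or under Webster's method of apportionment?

Adams: North 4, South 2, East 2, West 2, Central 2.
Webster: North 4, South 1, East 2, West 2, Central 3.
South gets 2 under Adams and 1 under Webster.

Adams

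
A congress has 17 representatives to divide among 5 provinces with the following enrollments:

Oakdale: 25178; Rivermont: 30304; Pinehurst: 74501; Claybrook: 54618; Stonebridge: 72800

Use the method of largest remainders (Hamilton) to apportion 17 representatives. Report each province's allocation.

Oakdale 2; Rivermont 2; Pinehurst 5; Claybrook 3; Stonebridge 5

Standard divisor: 257401 ÷ 17 ≈ 15141.235.
Standard quotas: Oakdale 1.6629, Rivermont 2.0014, Pinehurst 4.9204, Claybrook 3.6072, Stonebridge 4.8081.
Lower quotas: Oakdale 1, Rivermont 2, Pinehurst 4, Claybrook 3, Stonebridge 4 (sum 14, leaving 3 seats).
Remainders in descending order: Pinehurst 0.9204, Stonebridge 0.8081, Oakdale 0.6629, Claybrook 0.6072, Rivermont 0.0014.
The surplus seats go to Pinehurst, Stonebridge, Oakdale.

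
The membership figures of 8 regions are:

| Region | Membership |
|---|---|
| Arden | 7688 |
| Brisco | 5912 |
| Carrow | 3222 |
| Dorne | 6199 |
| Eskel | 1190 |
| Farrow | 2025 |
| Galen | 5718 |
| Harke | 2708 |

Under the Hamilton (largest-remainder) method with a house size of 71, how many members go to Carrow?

7

Standard divisor: 34662 ÷ 71 ≈ 488.197.
Standard quotas: Arden 15.7477, Brisco 12.1099, Carrow 6.5998, Dorne 12.6977, Eskel 2.4375, Farrow 4.1479, Galen 11.7125, Harke 5.5469.
Lower quotas: Arden 15, Brisco 12, Carrow 6, Dorne 12, Eskel 2, Farrow 4, Galen 11, Harke 5 (sum 67, leaving 4 seats).
Remainders in descending order: Arden 0.7477, Galen 0.7125, Dorne 0.6977, Carrow 0.5998, Harke 0.5469, Eskel 0.4375, Farrow 0.1479, Brisco 0.1099.
Largest remainders: Arden, Galen, Dorne, Carrow receive the extra seats.
Carrow receives 7.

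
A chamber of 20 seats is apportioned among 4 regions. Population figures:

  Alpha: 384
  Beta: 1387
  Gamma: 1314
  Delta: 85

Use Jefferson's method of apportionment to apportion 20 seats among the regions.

Standard divisor 3170/20 ≈ 158.5; standard quotas: Alpha 2.423, Beta 8.751, Gamma 8.290, Delta 0.536.
Rounding down gives 2, 8, 8, 0 = 18 seats, so the divisor must be adjusted.
With modified divisor 140: modified quotas Alpha 2.743, Beta 9.907, Gamma 9.386, Delta 0.607.
Rounding down: Alpha 2, Beta 9, Gamma 9, Delta 0 (total 20).

Alpha 2, Beta 9, Gamma 9, Delta 0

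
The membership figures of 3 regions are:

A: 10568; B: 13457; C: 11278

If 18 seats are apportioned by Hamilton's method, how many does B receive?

The standard divisor is 35303/18 ≈ 1961.278.
Standard quotas: A 5.3883, B 6.8613, C 5.7503.
Lower quotas: A 5, B 6, C 5 (sum 16, leaving 2 seats).
Remainders in descending order: B 0.8613, C 0.7503, A 0.3883.
Largest remainders: B, C receive the extra seats.
B receives 7.

7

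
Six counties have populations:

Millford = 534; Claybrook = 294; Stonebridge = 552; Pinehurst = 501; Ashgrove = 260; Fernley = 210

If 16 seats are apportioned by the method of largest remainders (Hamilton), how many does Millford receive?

4

Total 2351; standard divisor 2351/16 ≈ 146.938.
Standard quotas: Millford 3.634, Claybrook 2.001, Stonebridge 3.757, Pinehurst 3.410, Ashgrove 1.769, Fernley 1.429.
Lower quotas: Millford 3, Claybrook 2, Stonebridge 3, Pinehurst 3, Ashgrove 1, Fernley 1 (sum 13, leaving 3 seats).
Remainders in descending order: Ashgrove 0.769, Stonebridge 0.757, Millford 0.634, Fernley 0.429, Pinehurst 0.410, Claybrook 0.001.
The surplus seats go to Ashgrove, Stonebridge, Millford.
Millford receives 4.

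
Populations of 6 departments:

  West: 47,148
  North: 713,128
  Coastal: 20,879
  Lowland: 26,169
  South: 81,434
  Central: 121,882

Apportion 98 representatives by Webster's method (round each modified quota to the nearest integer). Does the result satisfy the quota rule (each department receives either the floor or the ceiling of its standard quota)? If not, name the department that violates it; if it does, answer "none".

North

Standard quotas: West 4.572, North 69.151, Coastal 2.025, Lowland 2.538, South 7.897, Central 11.819.
Webster allocation: West 5, North 68, Coastal 2, Lowland 3, South 8, Central 12.
North has quota 69.151 (lower 69, upper 70) but receives 68 — outside the quota interval.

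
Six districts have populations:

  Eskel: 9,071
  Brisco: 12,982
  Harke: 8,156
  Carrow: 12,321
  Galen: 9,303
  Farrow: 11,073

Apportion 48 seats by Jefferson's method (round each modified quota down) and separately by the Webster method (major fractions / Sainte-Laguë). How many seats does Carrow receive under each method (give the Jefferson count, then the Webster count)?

Jefferson: Eskel 7, Brisco 10, Harke 6, Carrow 10, Galen 7, Farrow 8.
Webster: Eskel 7, Brisco 10, Harke 6, Carrow 9, Galen 7, Farrow 9.
Carrow gets 10 under Jefferson and 9 under Webster.

10 and 9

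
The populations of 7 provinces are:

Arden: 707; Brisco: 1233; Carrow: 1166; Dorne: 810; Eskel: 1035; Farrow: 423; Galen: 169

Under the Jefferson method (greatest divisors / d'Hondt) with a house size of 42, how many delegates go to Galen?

1

Standard divisor 5543/42 ≈ 131.976; standard quotas: Arden 5.357, Brisco 9.343, Carrow 8.835, Dorne 6.137, Eskel 7.842, Farrow 3.205, Galen 1.281.
Rounding down gives 5, 9, 8, 6, 7, 3, 1 = 39 seats, so the divisor must be adjusted.
With modified divisor 120: modified quotas Arden 5.892, Brisco 10.275, Carrow 9.717, Dorne 6.750, Eskel 8.625, Farrow 3.525, Galen 1.408.
Rounding down: Arden 5, Brisco 10, Carrow 9, Dorne 6, Eskel 8, Farrow 3, Galen 1 (total 42).
Galen receives 1.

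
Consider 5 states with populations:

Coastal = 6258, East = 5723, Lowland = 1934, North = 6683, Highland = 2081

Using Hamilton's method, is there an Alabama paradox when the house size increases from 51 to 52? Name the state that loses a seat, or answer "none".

At 51 seats: Coastal 14, East 13, Lowland 4, North 15, Highland 5.
At 52 seats: Coastal 14, East 13, Lowland 5, North 15, Highland 5.
No state's allocation decreased.

none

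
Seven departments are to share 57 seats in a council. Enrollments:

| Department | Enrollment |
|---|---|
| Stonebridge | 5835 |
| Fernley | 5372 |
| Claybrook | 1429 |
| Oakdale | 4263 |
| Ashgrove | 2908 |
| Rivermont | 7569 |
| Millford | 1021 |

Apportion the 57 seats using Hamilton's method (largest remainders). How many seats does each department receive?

Standard divisor: 28397 ÷ 57 ≈ 498.193.
Standard quotas: Stonebridge 11.7123, Fernley 10.7830, Claybrook 2.8684, Oakdale 8.5569, Ashgrove 5.8371, Rivermont 15.1929, Millford 2.0494.
Lower quotas: Stonebridge 11, Fernley 10, Claybrook 2, Oakdale 8, Ashgrove 5, Rivermont 15, Millford 2 (sum 53, leaving 4 seats).
Remainders in descending order: Claybrook 0.8684, Ashgrove 0.8371, Fernley 0.7830, Stonebridge 0.7123, Oakdale 0.5569, Rivermont 0.1929, Millford 0.0494.
Largest remainders: Claybrook, Ashgrove, Fernley, Stonebridge receive the extra seats.

Stonebridge 12; Fernley 11; Claybrook 3; Oakdale 8; Ashgrove 6; Rivermont 15; Millford 2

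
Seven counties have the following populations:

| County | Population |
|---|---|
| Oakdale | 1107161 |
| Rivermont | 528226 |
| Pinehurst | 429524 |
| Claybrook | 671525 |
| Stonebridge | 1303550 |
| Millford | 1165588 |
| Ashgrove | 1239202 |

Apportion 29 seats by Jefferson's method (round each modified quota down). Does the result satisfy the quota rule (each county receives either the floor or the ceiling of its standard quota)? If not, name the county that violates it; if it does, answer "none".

none

Standard quotas: Oakdale 4.982, Rivermont 2.377, Pinehurst 1.933, Claybrook 3.022, Stonebridge 5.866, Millford 5.245, Ashgrove 5.576.
Jefferson allocation: Oakdale 5, Rivermont 2, Pinehurst 2, Claybrook 3, Stonebridge 6, Millford 5, Ashgrove 6.
Every allocation lies between the lower and upper quota.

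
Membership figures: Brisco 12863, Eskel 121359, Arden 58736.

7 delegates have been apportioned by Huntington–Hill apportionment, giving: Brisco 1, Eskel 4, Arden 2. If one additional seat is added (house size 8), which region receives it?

Eskel

Priority for the next seat is population ÷ (√(s·(s+1))).
Priorities: Brisco 9095.515, Eskel 27136.697, Arden 23978.872.
Highest priority: Eskel.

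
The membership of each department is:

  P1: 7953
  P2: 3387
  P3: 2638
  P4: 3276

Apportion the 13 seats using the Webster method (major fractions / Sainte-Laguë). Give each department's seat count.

P1 6, P2 3, P3 2, P4 2

Standard divisor 17254/13 ≈ 1327.231; standard quotas: P1 5.992, P2 2.552, P3 1.988, P4 2.468.
Rounding to the nearest integer gives P1 6, P2 3, P3 2, P4 2 — total 13, matching the house size, so no adjustment is needed.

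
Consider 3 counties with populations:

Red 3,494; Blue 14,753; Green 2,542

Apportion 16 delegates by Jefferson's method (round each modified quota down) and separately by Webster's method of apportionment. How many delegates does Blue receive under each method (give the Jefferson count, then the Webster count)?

Jefferson: Red 2, Blue 12, Green 2.
Webster: Red 3, Blue 11, Green 2.
Blue gets 12 under Jefferson and 11 under Webster.

12 and 11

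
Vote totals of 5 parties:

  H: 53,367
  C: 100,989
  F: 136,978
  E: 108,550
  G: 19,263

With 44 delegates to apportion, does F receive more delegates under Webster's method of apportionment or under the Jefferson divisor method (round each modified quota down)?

Webster: H 6, C 11, F 14, E 11, G 2.
Jefferson: H 5, C 11, F 15, E 11, G 2.
F gets 14 under Webster and 15 under Jefferson.

Jefferson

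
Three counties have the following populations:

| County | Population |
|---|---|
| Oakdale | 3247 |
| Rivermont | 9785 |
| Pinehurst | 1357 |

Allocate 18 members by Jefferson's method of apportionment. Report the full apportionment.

Oakdale: 4, Rivermont: 13, Pinehurst: 1

Standard divisor 14389/18 ≈ 799.389; standard quotas: Oakdale 4.062, Rivermont 12.241, Pinehurst 1.698.
Rounding down gives 4, 12, 1 = 17 seats, so the divisor must be adjusted.
With modified divisor 700: modified quotas Oakdale 4.639, Rivermont 13.979, Pinehurst 1.939.
Rounding down: Oakdale 4, Rivermont 13, Pinehurst 1 (total 18).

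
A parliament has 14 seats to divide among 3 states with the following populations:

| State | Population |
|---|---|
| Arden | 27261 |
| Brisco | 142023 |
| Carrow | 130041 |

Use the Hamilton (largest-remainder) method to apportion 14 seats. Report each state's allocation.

Total 299325; standard divisor 299325/14 ≈ 21380.357.
Standard quotas: Arden 1.2750, Brisco 6.6427, Carrow 6.0823.
Lower quotas: Arden 1, Brisco 6, Carrow 6 (sum 13, leaving 1 seat).
Remainders in descending order: Brisco 0.6427, Arden 0.2750, Carrow 0.0823.
The surplus seat goes to Brisco.

Arden: 1, Brisco: 7, Carrow: 6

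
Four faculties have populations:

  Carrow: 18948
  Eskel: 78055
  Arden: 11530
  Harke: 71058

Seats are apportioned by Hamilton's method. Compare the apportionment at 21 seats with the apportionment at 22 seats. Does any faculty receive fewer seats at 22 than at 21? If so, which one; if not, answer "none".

At 21 seats: Carrow 2, Eskel 9, Arden 2, Harke 8.
At 22 seats: Carrow 2, Eskel 10, Arden 1, Harke 9.
Arden drops from 2 to 1.

Arden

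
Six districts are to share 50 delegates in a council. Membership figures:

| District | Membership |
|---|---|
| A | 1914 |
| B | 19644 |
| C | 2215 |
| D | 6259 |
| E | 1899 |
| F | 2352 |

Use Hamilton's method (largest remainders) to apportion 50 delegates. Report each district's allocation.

A=3; B=29; C=3; D=9; E=3; F=3

Total 34283; standard divisor 34283/50 ≈ 685.66.
Standard quotas: A 2.7915, B 28.6498, C 3.2305, D 9.1284, E 2.7696, F 3.4303.
Lower quotas: A 2, B 28, C 3, D 9, E 2, F 3 (sum 47, leaving 3 seats).
Remainders in descending order: A 0.7915, E 0.7696, B 0.6498, F 0.4303, C 0.2305, D 0.1284.
The surplus seats go to A, E, B.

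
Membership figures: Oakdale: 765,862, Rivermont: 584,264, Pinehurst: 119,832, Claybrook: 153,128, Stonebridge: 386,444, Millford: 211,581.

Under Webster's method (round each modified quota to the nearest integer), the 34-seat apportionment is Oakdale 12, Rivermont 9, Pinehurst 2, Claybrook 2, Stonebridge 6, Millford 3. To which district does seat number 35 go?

Priority for the next seat is population ÷ (current seats + 0.5).
Priorities: Oakdale 61268.960, Rivermont 61501.474, Pinehurst 47932.800, Claybrook 61251.200, Stonebridge 59452.923, Millford 60451.714.
Highest priority: Rivermont.

Rivermont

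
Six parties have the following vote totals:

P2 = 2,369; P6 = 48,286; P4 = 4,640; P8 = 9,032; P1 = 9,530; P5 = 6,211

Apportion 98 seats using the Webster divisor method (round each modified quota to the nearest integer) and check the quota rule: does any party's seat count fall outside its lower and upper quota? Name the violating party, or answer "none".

P6

Standard quotas: P2 2.900, P6 59.100, P4 5.679, P8 11.055, P1 11.664, P5 7.602.
Webster allocation: P2 3, P6 58, P4 6, P8 11, P1 12, P5 8.
P6 has quota 59.100 (lower 59, upper 60) but receives 58 — outside the quota interval.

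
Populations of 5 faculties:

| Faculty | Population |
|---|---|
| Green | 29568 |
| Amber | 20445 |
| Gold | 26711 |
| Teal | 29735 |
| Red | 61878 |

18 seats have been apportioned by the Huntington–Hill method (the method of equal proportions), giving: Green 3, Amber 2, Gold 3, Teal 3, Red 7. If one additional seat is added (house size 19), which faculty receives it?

Priority for the next seat is population ÷ (√(s·(s+1))).
Priorities: Green 8535.546, Amber 8346.636, Gold 7710.802, Teal 8583.755, Red 8268.796.
Highest priority: Teal.

Teal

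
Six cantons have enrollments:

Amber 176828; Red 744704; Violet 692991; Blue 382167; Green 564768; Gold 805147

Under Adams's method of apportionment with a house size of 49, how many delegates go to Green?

Standard divisor 3366605/49 ≈ 68706.224; standard quotas: Amber 2.574, Red 10.839, Violet 10.086, Blue 5.562, Green 8.220, Gold 11.719.
Rounding up gives 3, 11, 11, 6, 9, 12 = 52 seats, so the divisor must be adjusted.
With modified divisor 73800: modified quotas Amber 2.396, Red 10.091, Violet 9.390, Blue 5.178, Green 7.653, Gold 10.910.
Rounding up: Amber 3, Red 11, Violet 10, Blue 6, Green 8, Gold 11 (total 49).
Green receives 8.

8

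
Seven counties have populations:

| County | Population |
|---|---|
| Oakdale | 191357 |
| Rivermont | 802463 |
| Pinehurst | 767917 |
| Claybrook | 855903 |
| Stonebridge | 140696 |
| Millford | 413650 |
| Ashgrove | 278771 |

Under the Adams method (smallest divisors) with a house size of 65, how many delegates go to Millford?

Standard divisor 3450757/65 ≈ 53088.569; standard quotas: Oakdale 3.604, Rivermont 15.116, Pinehurst 14.465, Claybrook 16.122, Stonebridge 2.650, Millford 7.792, Ashgrove 5.251.
Rounding up gives 4, 16, 15, 17, 3, 8, 6 = 69 seats, so the divisor must be adjusted.
With modified divisor 56400: modified quotas Oakdale 3.393, Rivermont 14.228, Pinehurst 13.616, Claybrook 15.176, Stonebridge 2.495, Millford 7.334, Ashgrove 4.943.
Rounding up: Oakdale 4, Rivermont 15, Pinehurst 14, Claybrook 16, Stonebridge 3, Millford 8, Ashgrove 5 (total 65).
Millford receives 8.

8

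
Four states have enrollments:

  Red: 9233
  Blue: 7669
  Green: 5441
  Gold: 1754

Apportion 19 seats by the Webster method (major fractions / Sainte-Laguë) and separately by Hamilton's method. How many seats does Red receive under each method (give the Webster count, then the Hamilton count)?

Webster: Red 8, Blue 6, Green 4, Gold 1.
Hamilton: Red 7, Blue 6, Green 4, Gold 2.
Red gets 8 under Webster and 7 under Hamilton.

8 and 7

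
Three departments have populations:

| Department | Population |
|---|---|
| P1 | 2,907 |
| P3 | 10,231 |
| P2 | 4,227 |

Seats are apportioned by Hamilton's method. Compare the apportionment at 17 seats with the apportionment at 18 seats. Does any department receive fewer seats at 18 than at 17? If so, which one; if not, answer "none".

none

At 17 seats: P1 3, P3 10, P2 4.
At 18 seats: P1 3, P3 11, P2 4.
No department's allocation decreased.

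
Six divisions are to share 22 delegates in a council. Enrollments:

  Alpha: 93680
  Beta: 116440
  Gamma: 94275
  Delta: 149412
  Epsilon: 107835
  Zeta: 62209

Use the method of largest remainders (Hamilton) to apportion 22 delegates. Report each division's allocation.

Alpha 3, Beta 4, Gamma 4, Delta 5, Epsilon 4, Zeta 2

The standard divisor is 623851/22 ≈ 28356.864.
Standard quotas: Alpha 3.3036, Beta 4.1062, Gamma 3.3246, Delta 5.2690, Epsilon 3.8028, Zeta 2.1938.
Lower quotas: Alpha 3, Beta 4, Gamma 3, Delta 5, Epsilon 3, Zeta 2 (sum 20, leaving 2 seats).
Remainders in descending order: Epsilon 0.8028, Gamma 0.3246, Alpha 0.3036, Delta 0.2690, Zeta 0.1938, Beta 0.1062.
Largest remainders: Epsilon, Gamma receive the extra seats.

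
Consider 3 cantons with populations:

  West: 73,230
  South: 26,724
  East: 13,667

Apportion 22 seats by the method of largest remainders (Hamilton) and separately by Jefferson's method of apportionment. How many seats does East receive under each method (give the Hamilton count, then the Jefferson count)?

Hamilton: West 14, South 5, East 3.
Jefferson: West 15, South 5, East 2.
East gets 3 under Hamilton and 2 under Jefferson.

3 and 2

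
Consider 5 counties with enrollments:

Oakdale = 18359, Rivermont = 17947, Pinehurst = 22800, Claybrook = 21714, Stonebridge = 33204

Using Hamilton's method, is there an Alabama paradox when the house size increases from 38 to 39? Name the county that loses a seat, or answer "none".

At 38 seats: Oakdale 6, Rivermont 6, Pinehurst 8, Claybrook 7, Stonebridge 11.
At 39 seats: Oakdale 6, Rivermont 6, Pinehurst 8, Claybrook 8, Stonebridge 11.
No county's allocation decreased.

none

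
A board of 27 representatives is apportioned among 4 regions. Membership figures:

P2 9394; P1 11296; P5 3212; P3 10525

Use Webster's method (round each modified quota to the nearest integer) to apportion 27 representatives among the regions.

Standard divisor 34427/27 ≈ 1275.074; standard quotas: P2 7.367, P1 8.859, P5 2.519, P3 8.254.
Rounding to the nearest integer gives P2 7, P1 9, P5 3, P3 8 — total 27, matching the house size, so no adjustment is needed.

P2 7; P1 9; P5 3; P3 8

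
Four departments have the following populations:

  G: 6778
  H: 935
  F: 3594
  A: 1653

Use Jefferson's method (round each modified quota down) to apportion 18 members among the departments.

G: 10; H: 1; F: 5; A: 2

Standard divisor 12960/18 ≈ 720; standard quotas: G 9.414, H 1.299, F 4.992, A 2.296.
Rounding down gives 9, 1, 4, 2 = 16 seats, so the divisor must be adjusted.
With modified divisor 650: modified quotas G 10.428, H 1.438, F 5.529, A 2.543.
Rounding down: G 10, H 1, F 5, A 2 (total 18).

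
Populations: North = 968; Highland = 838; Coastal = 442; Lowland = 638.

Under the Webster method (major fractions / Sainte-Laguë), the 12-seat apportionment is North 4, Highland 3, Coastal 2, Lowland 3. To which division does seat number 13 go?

Highland

Priority for the next seat is population ÷ (current seats + 0.5).
Priorities: North 215.111, Highland 239.429, Coastal 176.800, Lowland 182.286.
Highest priority: Highland.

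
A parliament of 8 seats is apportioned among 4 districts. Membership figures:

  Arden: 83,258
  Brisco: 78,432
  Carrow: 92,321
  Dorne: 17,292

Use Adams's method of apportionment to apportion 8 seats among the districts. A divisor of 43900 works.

With modified divisor 43900: modified quotas Arden 1.897, Brisco 1.787, Carrow 2.103, Dorne 0.394.
Rounding up: Arden 2, Brisco 2, Carrow 3, Dorne 1 (total 8).

Arden 2, Brisco 2, Carrow 3, Dorne 1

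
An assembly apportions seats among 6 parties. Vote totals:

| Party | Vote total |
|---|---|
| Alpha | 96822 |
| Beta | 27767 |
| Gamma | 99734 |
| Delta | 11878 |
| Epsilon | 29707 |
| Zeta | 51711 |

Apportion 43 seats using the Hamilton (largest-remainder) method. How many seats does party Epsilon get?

4

The standard divisor is 317619/43 ≈ 7386.488.
Standard quotas: Alpha 13.1080, Beta 3.7592, Gamma 13.5022, Delta 1.6081, Epsilon 4.0218, Zeta 7.0008.
Lower quotas: Alpha 13, Beta 3, Gamma 13, Delta 1, Epsilon 4, Zeta 7 (sum 41, leaving 2 seats).
Remainders in descending order: Beta 0.7592, Delta 0.6081, Gamma 0.5022, Alpha 0.1080, Epsilon 0.0218, Zeta 0.0008.
The surplus seats go to Beta, Delta.
Epsilon receives 4.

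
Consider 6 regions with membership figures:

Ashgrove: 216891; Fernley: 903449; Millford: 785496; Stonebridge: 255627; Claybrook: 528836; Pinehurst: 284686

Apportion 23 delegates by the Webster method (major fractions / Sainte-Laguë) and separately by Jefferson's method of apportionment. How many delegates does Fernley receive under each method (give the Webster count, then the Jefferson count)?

7 and 8

Webster: Ashgrove 2, Fernley 7, Millford 6, Stonebridge 2, Claybrook 4, Pinehurst 2.
Jefferson: Ashgrove 1, Fernley 8, Millford 6, Stonebridge 2, Claybrook 4, Pinehurst 2.
Fernley gets 7 under Webster and 8 under Jefferson.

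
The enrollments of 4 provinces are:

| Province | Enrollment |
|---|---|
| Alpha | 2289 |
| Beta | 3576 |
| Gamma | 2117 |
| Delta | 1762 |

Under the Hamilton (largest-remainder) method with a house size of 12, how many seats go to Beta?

4

Total 9744; standard divisor 9744/12 = 812.
Standard quotas: Alpha 2.819, Beta 4.404, Gamma 2.607, Delta 2.170.
Lower quotas: Alpha 2, Beta 4, Gamma 2, Delta 2 (sum 10, leaving 2 seats).
Remainders in descending order: Alpha 0.819, Gamma 0.607, Beta 0.404, Delta 0.170.
Largest remainders: Alpha, Gamma receive the extra seats.
Beta receives 4.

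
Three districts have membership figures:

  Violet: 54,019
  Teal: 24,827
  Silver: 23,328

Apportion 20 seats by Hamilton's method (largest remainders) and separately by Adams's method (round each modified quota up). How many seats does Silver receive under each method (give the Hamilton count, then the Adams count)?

Hamilton: Violet 11, Teal 5, Silver 4.
Adams: Violet 10, Teal 5, Silver 5.
Silver gets 4 under Hamilton and 5 under Adams.

4 and 5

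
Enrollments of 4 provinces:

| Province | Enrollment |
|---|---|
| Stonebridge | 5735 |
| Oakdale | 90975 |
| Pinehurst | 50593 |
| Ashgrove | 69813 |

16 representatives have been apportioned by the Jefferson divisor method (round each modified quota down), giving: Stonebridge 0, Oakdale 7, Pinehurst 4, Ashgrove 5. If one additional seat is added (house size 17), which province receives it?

Priority for the next seat is population ÷ (current seats + 1).
Priorities: Stonebridge 5735.000, Oakdale 11371.875, Pinehurst 10118.600, Ashgrove 11635.500.
Highest priority: Ashgrove.

Ashgrove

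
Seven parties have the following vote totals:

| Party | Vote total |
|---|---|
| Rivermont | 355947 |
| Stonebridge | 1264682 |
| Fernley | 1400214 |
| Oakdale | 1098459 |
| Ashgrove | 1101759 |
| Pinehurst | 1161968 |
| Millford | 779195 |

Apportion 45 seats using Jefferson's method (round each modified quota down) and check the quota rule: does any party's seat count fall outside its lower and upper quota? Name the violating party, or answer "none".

Standard quotas: Rivermont 2.236, Stonebridge 7.946, Fernley 8.797, Oakdale 6.902, Ashgrove 6.922, Pinehurst 7.301, Millford 4.896.
Jefferson allocation: Rivermont 2, Stonebridge 8, Fernley 9, Oakdale 7, Ashgrove 7, Pinehurst 7, Millford 5.
Every allocation lies between the lower and upper quota.

none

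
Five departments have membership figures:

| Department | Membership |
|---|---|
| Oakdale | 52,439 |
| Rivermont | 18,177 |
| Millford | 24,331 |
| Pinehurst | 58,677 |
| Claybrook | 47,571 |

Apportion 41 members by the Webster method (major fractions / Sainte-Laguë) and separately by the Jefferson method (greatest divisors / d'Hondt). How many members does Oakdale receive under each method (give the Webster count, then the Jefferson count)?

10 and 11

Webster: Oakdale 10, Rivermont 4, Millford 5, Pinehurst 12, Claybrook 10.
Jefferson: Oakdale 11, Rivermont 3, Millford 5, Pinehurst 12, Claybrook 10.
Oakdale gets 10 under Webster and 11 under Jefferson.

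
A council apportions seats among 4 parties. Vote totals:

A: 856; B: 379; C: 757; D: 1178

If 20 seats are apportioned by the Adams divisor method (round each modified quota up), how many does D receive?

Standard divisor 3170/20 ≈ 158.5; standard quotas: A 5.401, B 2.391, C 4.776, D 7.432.
Rounding up gives 6, 3, 5, 8 = 22 seats, so the divisor must be adjusted.
With modified divisor 180: modified quotas A 4.756, B 2.106, C 4.206, D 6.544.
Rounding up: A 5, B 3, C 5, D 7 (total 20).
D receives 7.

7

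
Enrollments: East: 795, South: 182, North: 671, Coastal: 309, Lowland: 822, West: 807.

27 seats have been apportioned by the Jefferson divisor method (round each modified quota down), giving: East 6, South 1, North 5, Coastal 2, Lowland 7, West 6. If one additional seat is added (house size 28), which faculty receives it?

Priority for the next seat is population ÷ (current seats + 1).
Priorities: East 113.571, South 91.000, North 111.833, Coastal 103.000, Lowland 102.750, West 115.286.
Highest priority: West.

West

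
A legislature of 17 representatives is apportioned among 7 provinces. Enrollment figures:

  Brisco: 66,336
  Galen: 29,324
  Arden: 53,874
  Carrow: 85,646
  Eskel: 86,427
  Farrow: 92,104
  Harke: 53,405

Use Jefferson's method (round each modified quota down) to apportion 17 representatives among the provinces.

Brisco=2, Galen=1, Arden=2, Carrow=3, Eskel=3, Farrow=4, Harke=2

Standard divisor 467116/17 ≈ 27477.412; standard quotas: Brisco 2.414, Galen 1.067, Arden 1.961, Carrow 3.117, Eskel 3.145, Farrow 3.352, Harke 1.944.
Rounding down gives 2, 1, 1, 3, 3, 3, 1 = 14 seats, so the divisor must be adjusted.
With modified divisor 22600: modified quotas Brisco 2.935, Galen 1.298, Arden 2.384, Carrow 3.790, Eskel 3.824, Farrow 4.075, Harke 2.363.
Rounding down: Brisco 2, Galen 1, Arden 2, Carrow 3, Eskel 3, Farrow 4, Harke 2 (total 17).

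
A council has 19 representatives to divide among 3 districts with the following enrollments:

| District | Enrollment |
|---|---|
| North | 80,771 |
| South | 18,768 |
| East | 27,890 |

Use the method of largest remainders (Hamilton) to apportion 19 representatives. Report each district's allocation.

North 12; South 3; East 4

Standard divisor: 127429 ÷ 19 ≈ 6706.789.
Standard quotas: North 12.0432, South 2.7984, East 4.1585.
Lower quotas: North 12, South 2, East 4 (sum 18, leaving 1 seat).
Remainders in descending order: South 0.7984, East 0.1585, North 0.0432.
The surplus seat goes to South.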